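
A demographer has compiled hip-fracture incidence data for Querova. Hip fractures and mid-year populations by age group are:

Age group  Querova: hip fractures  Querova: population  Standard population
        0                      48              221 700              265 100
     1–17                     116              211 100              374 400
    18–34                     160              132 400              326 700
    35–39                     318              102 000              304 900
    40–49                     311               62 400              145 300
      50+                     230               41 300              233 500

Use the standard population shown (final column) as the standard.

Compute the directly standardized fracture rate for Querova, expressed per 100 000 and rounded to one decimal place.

Age-specific rates per 100 000 for Querova: 21.65, 54.95, 120.85, 311.76, 498.40, 556.90.
Standard total = 1 649 900; weights = 0.1607, 0.2269, 0.1980, 0.1848, 0.0881, 0.1415.
Standardized rate: 0.1607×21.65 + 0.2269×54.95 + 0.1980×120.85 + 0.1848×311.76 + 0.0881×498.40 + 0.1415×556.90 = 220.1975 per 100 000.

220.2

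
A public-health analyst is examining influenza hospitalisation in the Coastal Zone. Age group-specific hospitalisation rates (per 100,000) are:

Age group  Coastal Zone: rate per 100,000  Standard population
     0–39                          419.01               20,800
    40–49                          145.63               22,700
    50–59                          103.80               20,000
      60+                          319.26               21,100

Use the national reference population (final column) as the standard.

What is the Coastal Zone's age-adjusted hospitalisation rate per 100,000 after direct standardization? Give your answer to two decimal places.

246.26

Standard total = 84,600; weights = 0.2459, 0.2683, 0.2364, 0.2494.
Standardized rate: 0.2459×419.01 + 0.2683×145.63 + 0.2364×103.80 + 0.2494×319.26 = 246.2600 per 100,000.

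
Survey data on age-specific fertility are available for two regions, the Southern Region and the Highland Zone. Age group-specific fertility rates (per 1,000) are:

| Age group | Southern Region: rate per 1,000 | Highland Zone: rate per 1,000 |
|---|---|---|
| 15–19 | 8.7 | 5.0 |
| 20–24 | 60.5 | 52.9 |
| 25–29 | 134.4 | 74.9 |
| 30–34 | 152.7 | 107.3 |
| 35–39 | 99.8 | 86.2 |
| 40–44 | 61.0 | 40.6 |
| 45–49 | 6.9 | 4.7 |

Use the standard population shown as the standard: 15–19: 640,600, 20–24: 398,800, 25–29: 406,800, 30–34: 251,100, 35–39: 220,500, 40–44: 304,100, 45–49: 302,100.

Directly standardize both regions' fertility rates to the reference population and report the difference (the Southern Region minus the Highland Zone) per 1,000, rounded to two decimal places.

Standard total = 2,524,000; weights = 0.2538, 0.1580, 0.1612, 0.0995, 0.0874, 0.1205, 0.1197.
The Southern Region: 0.2538×8.7 + 0.1580×60.5 + 0.1612×134.4 + 0.0995×152.7 + 0.0874×99.8 + 0.1205×61.0 + 0.1197×6.9 = 65.5143 per 1,000.
The Highland Zone: 0.2538×5.0 + 0.1580×52.9 + 0.1612×74.9 + 0.0995×107.3 + 0.0874×86.2 + 0.1205×40.6 + 0.1197×4.7 = 45.3587 per 1,000.
Difference = 65.5143 − 45.3587 = 20.1556.

20.16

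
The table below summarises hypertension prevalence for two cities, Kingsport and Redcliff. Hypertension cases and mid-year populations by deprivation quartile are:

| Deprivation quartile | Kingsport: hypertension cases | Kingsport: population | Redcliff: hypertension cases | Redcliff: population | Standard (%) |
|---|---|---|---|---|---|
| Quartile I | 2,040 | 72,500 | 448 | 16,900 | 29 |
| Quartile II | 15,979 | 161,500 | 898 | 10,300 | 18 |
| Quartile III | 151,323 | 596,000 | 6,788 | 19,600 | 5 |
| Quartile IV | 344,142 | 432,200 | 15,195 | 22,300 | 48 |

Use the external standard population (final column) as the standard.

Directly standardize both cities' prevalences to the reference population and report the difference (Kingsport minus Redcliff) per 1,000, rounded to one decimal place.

Deprivation-specific rates per 1,000 for Kingsport: 28.138, 98.941, 253.898, 796.256.
For Redcliff: 26.509, 87.184, 346.327, 681.390.
Standard weights: 0.29, 0.18, 0.05, 0.48.
Kingsport: 0.2900×28.138 + 0.1800×98.941 + 0.0500×253.898 + 0.4800×796.256 = 420.8673 per 1,000.
Redcliff: 0.2900×26.509 + 0.1800×87.184 + 0.0500×346.327 + 0.4800×681.390 = 367.7644 per 1,000.
Difference = 420.8673 − 367.7644 = 53.1030.

53.1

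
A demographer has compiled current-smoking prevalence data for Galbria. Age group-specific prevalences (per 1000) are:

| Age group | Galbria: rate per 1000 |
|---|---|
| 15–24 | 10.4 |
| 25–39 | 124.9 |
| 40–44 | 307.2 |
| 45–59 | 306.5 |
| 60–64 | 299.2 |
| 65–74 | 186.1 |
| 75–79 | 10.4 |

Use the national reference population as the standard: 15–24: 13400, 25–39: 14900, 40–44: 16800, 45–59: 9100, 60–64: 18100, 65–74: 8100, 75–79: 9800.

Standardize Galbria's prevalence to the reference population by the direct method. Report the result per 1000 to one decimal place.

188.2

Standard total = 90200; weights = 0.1486, 0.1652, 0.1863, 0.1009, 0.2007, 0.0898, 0.1086.
Standardized rate: 0.1486×10.4 + 0.1652×124.9 + 0.1863×307.2 + 0.1009×306.5 + 0.2007×299.2 + 0.0898×186.1 + 0.1086×10.4 = 188.1966 per 1000.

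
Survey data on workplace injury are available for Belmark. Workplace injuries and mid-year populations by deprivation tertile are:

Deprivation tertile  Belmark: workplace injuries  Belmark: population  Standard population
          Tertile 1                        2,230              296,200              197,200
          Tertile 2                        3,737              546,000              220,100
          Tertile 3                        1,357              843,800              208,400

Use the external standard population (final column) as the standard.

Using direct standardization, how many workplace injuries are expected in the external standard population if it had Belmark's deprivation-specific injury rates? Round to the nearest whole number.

Deprivation-specific rates per 10,000 for Belmark: 75.29, 68.44, 16.08.
Expected workplace injuries = Σ (standard pop × deprivation-specific rate ÷ 10,000)
= 197,200×75.29/10,000 + 220,100×68.44/10,000 + 208,400×16.08/10,000
= 1484.66 + 1506.44 + 335.15 = 3326.24.

3326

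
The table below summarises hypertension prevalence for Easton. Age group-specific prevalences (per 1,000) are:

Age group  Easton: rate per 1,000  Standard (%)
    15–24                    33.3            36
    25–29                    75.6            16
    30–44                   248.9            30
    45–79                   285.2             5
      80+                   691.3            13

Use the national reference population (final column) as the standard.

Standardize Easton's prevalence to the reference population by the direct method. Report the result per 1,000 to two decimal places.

Standard weights: 0.36, 0.16, 0.30, 0.05, 0.13.
Standardized rate: 0.3600×33.3 + 0.1600×75.6 + 0.3000×248.9 + 0.0500×285.2 + 0.1300×691.3 = 202.8830 per 1,000.

202.88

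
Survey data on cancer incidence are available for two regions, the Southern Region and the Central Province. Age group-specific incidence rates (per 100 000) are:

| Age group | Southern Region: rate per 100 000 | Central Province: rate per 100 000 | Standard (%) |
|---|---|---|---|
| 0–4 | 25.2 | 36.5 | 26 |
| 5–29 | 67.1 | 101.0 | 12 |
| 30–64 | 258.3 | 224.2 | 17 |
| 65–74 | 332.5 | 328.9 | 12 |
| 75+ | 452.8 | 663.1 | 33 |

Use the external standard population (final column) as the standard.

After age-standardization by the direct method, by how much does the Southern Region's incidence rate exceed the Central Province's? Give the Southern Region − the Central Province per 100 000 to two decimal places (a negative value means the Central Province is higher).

Standard weights: 0.26, 0.12, 0.17, 0.12, 0.33.
The Southern Region: 0.2600×25.2 + 0.1200×67.1 + 0.1700×258.3 + 0.1200×332.5 + 0.3300×452.8 = 247.8390 per 100 000.
The Central Province: 0.2600×36.5 + 0.1200×101.0 + 0.1700×224.2 + 0.1200×328.9 + 0.3300×663.1 = 318.0150 per 100 000.
Difference = 247.8390 − 318.0150 = -70.1760.

-70.18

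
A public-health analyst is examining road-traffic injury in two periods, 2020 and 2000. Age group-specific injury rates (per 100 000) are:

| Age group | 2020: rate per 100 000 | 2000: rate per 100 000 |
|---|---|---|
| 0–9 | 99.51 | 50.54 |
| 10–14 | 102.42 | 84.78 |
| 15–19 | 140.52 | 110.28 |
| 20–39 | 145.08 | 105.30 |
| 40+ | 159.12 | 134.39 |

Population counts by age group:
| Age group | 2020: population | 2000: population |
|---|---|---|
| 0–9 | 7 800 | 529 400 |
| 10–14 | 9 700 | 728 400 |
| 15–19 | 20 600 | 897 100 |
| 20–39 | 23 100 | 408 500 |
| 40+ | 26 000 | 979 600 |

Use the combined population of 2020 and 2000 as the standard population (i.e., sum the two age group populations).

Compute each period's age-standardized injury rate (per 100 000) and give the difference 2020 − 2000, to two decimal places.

Combined standard total = 3 630 200; weights = 0.1480, 0.2033, 0.2528, 0.1189, 0.2770.
2020: 0.1480×99.51 + 0.2033×102.42 + 0.2528×140.52 + 0.1189×145.08 + 0.2770×159.12 = 132.3993 per 100 000.
2000: 0.1480×50.54 + 0.2033×84.78 + 0.2528×110.28 + 0.1189×105.30 + 0.2770×134.39 = 102.3415 per 100 000.
Difference = 132.3993 − 102.3415 = 30.0577.

30.06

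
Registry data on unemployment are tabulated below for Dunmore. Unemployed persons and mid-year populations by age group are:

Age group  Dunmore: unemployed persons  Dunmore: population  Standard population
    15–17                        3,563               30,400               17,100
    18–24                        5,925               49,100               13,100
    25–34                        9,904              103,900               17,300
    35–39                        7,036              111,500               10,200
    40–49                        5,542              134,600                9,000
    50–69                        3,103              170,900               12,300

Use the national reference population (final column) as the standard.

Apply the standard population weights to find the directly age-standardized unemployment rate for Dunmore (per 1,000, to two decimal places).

81.92

Age-specific rates per 1,000 for Dunmore: 117.204, 120.672, 95.322, 63.103, 41.174, 18.157.
Standard total = 79,000; weights = 0.2165, 0.1658, 0.2190, 0.1291, 0.1139, 0.1557.
Standardized rate: 0.2165×117.204 + 0.1658×120.672 + 0.2190×95.322 + 0.1291×63.103 + 0.1139×41.174 + 0.1557×18.157 = 81.9192 per 1,000.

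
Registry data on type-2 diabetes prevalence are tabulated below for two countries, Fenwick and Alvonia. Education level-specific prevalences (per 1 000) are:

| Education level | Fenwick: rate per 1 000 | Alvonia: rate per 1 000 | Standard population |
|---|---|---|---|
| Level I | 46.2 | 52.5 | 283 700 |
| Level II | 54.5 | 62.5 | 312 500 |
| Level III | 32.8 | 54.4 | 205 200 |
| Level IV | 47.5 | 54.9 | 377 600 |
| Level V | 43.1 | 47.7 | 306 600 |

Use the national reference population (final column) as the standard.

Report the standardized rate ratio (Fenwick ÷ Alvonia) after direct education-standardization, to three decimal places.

Standard total = 1 485 600; weights = 0.1910, 0.2104, 0.1381, 0.2542, 0.2064.
Fenwick: 0.1910×46.2 + 0.2104×54.5 + 0.1381×32.8 + 0.2542×47.5 + 0.2064×43.1 = 45.7857 per 1 000.
Alvonia: 0.1910×52.5 + 0.2104×62.5 + 0.1381×54.4 + 0.2542×54.9 + 0.2064×47.7 = 54.4854 per 1 000.
Ratio = 45.7857 ÷ 54.4854 = 0.84033.

0.840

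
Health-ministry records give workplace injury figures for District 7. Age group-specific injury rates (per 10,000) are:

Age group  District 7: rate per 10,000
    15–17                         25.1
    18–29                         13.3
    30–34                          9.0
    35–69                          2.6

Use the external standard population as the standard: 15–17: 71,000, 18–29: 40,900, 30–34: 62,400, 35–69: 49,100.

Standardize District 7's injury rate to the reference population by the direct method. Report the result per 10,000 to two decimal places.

Standard total = 223,400; weights = 0.3178, 0.1831, 0.2793, 0.2198.
Standardized rate: 0.3178×25.1 + 0.1831×13.3 + 0.2793×9.0 + 0.2198×2.6 = 13.4974 per 10,000.

13.50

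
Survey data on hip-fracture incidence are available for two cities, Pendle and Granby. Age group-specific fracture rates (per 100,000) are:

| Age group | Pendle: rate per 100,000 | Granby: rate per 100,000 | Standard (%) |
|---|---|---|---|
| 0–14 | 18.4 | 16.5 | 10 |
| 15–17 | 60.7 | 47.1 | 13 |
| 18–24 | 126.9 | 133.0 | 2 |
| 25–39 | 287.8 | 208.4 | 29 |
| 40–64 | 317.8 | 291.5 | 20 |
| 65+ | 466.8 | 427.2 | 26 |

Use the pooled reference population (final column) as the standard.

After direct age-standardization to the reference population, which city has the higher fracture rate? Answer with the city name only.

Standard weights: 0.10, 0.13, 0.02, 0.29, 0.20, 0.26.
Pendle: 0.1000×18.4 + 0.1300×60.7 + 0.0200×126.9 + 0.2900×287.8 + 0.2000×317.8 + 0.2600×466.8 = 280.6590 per 100,000.
Granby: 0.1000×16.5 + 0.1300×47.1 + 0.0200×133.0 + 0.2900×208.4 + 0.2000×291.5 + 0.2600×427.2 = 240.2410 per 100,000.

Pendle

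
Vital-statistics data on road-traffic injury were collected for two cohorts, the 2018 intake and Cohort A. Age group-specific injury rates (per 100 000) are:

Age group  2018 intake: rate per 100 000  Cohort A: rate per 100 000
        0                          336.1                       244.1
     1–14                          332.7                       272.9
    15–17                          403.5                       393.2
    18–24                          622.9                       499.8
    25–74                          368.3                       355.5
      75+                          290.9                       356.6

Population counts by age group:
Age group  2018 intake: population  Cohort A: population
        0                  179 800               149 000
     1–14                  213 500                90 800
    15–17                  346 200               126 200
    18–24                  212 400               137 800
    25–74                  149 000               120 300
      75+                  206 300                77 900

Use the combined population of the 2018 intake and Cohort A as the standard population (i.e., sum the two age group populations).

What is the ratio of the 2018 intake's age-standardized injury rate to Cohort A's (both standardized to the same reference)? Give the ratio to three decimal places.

Combined standard total = 2 009 200; weights = 0.1636, 0.1515, 0.2351, 0.1743, 0.1340, 0.1414.
The 2018 intake: 0.1636×336.1 + 0.1515×332.7 + 0.2351×403.5 + 0.1743×622.9 + 0.1340×368.3 + 0.1414×290.9 = 399.3431 per 100 000.
Cohort A: 0.1636×244.1 + 0.1515×272.9 + 0.2351×393.2 + 0.1743×499.8 + 0.1340×355.5 + 0.1414×356.6 = 358.9304 per 100 000.
Ratio = 399.3431 ÷ 358.9304 = 1.11259.

1.113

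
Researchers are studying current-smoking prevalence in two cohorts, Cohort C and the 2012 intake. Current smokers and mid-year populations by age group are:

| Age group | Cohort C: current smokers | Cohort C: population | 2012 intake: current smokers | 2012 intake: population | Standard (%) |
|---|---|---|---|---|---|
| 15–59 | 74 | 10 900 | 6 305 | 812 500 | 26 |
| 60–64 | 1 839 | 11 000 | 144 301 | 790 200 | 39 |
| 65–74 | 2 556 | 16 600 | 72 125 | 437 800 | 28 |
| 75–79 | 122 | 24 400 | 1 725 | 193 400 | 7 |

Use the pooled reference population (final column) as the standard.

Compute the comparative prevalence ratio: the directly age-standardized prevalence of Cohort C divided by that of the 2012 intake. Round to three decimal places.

Age-specific rates per 1 000 for Cohort C: 6.789, 167.182, 153.976, 5.000.
For the 2012 intake: 7.760, 182.613, 164.744, 8.919.
Standard weights: 0.26, 0.39, 0.28, 0.07.
Cohort C: 0.2600×6.789 + 0.3900×167.182 + 0.2800×153.976 + 0.0700×5.000 = 110.4293 per 1 000.
The 2012 intake: 0.2600×7.760 + 0.3900×182.613 + 0.2800×164.744 + 0.0700×8.919 = 119.9895 per 1 000.
Ratio = 110.4293 ÷ 119.9895 = 0.92032.

0.920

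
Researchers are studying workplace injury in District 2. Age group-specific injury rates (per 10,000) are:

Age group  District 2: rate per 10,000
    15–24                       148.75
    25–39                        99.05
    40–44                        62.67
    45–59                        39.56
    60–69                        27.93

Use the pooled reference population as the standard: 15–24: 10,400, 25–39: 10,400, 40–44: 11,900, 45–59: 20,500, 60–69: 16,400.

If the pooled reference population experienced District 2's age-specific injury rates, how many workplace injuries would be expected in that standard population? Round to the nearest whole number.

459

Expected workplace injuries = Σ (standard pop × age-specific rate ÷ 10,000)
= 10,400×148.75/10,000 + 10,400×99.05/10,000 + 11,900×62.67/10,000 + 20,500×39.56/10,000 + 16,400×27.93/10,000
= 154.70 + 103.01 + 74.58 + 81.10 + 45.81 = 459.19.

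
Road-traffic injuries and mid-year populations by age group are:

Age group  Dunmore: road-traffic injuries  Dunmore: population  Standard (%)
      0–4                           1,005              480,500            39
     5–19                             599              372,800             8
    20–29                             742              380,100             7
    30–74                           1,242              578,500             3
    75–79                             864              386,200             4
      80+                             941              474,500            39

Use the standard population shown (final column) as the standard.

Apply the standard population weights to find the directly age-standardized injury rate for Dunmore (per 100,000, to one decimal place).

200.8

Age-specific rates per 100,000 for Dunmore: 209.16, 160.68, 195.21, 214.69, 223.72, 198.31.
Standard weights: 0.39, 0.08, 0.07, 0.03, 0.04, 0.39.
Standardized rate: 0.3900×209.16 + 0.0800×160.68 + 0.0700×195.21 + 0.0300×214.69 + 0.0400×223.72 + 0.3900×198.31 = 200.8222 per 100,000.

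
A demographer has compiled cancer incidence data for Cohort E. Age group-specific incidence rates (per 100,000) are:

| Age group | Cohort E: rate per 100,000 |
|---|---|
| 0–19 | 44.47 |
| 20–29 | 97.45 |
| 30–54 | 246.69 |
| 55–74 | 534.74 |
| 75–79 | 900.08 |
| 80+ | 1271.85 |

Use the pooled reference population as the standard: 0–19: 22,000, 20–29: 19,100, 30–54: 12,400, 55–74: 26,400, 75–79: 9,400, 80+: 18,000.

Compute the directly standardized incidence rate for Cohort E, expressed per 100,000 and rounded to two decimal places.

478.75

Standard total = 107,300; weights = 0.2050, 0.1780, 0.1156, 0.2460, 0.0876, 0.1678.
Standardized rate: 0.2050×44.47 + 0.1780×97.45 + 0.1156×246.69 + 0.2460×534.74 + 0.0876×900.08 + 0.1678×1271.85 = 478.7491 per 100,000.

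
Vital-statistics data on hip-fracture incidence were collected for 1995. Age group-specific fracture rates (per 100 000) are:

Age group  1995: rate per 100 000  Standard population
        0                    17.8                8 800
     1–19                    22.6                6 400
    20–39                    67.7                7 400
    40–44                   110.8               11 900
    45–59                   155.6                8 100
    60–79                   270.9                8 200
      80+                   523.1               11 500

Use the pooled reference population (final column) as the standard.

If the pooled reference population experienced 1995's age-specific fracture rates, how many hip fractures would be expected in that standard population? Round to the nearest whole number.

116

Expected hip fractures = Σ (standard pop × age-specific rate ÷ 100 000)
= 8 800×17.8/100 000 + 6 400×22.6/100 000 + 7 400×67.7/100 000 + 11 900×110.8/100 000 + 8 100×155.6/100 000 + 8 200×270.9/100 000 + 11 500×523.1/100 000
= 1.57 + 1.45 + 5.01 + 13.19 + 12.60 + 22.21 + 60.16 = 116.18.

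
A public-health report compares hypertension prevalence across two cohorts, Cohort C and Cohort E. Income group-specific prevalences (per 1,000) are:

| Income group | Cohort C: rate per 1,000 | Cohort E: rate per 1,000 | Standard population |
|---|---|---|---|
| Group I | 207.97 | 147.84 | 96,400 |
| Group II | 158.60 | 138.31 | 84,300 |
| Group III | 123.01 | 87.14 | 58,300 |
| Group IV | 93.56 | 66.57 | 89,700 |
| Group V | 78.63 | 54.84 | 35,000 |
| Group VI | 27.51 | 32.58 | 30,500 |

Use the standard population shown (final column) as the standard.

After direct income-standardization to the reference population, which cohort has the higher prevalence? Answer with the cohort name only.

Standard total = 394,200; weights = 0.2445, 0.2139, 0.1479, 0.2275, 0.0888, 0.0774.
Cohort C: 0.2445×207.97 + 0.2139×158.60 + 0.1479×123.01 + 0.2275×93.56 + 0.0888×78.63 + 0.0774×27.51 = 133.3668 per 1,000.
Cohort E: 0.2445×147.84 + 0.2139×138.31 + 0.1479×87.14 + 0.2275×66.57 + 0.0888×54.84 + 0.0774×32.58 = 101.1567 per 1,000.

Cohort C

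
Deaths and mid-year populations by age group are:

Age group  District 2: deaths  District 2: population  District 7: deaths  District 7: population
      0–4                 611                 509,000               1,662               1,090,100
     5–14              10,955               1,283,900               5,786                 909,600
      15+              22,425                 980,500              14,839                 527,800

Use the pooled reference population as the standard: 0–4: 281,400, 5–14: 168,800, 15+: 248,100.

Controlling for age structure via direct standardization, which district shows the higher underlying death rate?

Age-specific rates per 100,000 for District 2: 120.04, 853.26, 2287.10.
For District 7: 152.46, 636.10, 2811.48.
Standard total = 698,300; weights = 0.4030, 0.2417, 0.3553.
District 2: 0.4030×120.04 + 0.2417×853.26 + 0.3553×2287.10 = 1067.2181 per 100,000.
District 7: 0.4030×152.46 + 0.2417×636.10 + 0.3553×2811.48 = 1214.1000 per 100,000.
The crude rates (1225.61 vs 881.78) would put District 2 higher, but that reflects its age composition; once standardized to a common age structure, District 7 has the higher underlying rate.

District 7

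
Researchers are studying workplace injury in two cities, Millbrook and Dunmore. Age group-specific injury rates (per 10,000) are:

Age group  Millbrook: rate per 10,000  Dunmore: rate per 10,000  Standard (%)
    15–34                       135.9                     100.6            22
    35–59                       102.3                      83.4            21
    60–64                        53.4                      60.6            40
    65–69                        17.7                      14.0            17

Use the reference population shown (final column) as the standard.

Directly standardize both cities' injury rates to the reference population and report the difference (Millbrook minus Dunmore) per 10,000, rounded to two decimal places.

9.48

Standard weights: 0.22, 0.21, 0.40, 0.17.
Millbrook: 0.2200×135.9 + 0.2100×102.3 + 0.4000×53.4 + 0.1700×17.7 = 75.7500 per 10,000.
Dunmore: 0.2200×100.6 + 0.2100×83.4 + 0.4000×60.6 + 0.1700×14.0 = 66.2660 per 10,000.
Difference = 75.7500 − 66.2660 = 9.4840.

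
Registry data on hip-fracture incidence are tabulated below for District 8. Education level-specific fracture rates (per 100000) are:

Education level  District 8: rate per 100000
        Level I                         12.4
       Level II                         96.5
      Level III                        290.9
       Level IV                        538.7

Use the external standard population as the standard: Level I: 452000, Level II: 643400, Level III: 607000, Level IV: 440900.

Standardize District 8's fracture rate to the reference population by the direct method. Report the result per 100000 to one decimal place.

224.8

Standard total = 2143300; weights = 0.2109, 0.3002, 0.2832, 0.2057.
Standardized rate: 0.2109×12.4 + 0.3002×96.5 + 0.2832×290.9 + 0.2057×538.7 = 224.7852 per 100000.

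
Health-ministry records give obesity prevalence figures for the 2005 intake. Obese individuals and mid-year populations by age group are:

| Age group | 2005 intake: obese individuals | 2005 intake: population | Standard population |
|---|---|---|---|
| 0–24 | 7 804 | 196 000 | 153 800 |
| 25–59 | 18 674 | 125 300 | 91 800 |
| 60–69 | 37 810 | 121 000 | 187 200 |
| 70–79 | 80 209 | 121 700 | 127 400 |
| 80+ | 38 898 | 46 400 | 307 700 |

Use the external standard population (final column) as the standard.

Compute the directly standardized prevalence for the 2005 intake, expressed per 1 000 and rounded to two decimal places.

Age-specific rates per 1 000 for the 2005 intake: 39.816, 149.034, 312.479, 659.071, 838.319.
Standard total = 867 900; weights = 0.1772, 0.1058, 0.2157, 0.1468, 0.3545.
Standardized rate: 0.1772×39.816 + 0.1058×149.034 + 0.2157×312.479 + 0.1468×659.071 + 0.3545×838.319 = 484.1775 per 1 000.

484.18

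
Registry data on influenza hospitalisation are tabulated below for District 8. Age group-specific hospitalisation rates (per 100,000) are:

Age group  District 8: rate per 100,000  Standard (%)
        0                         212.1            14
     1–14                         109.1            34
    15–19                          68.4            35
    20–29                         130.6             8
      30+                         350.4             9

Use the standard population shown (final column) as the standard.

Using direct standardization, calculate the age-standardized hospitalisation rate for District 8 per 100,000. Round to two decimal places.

132.71

Standard weights: 0.14, 0.34, 0.35, 0.08, 0.09.
Standardized rate: 0.1400×212.1 + 0.3400×109.1 + 0.3500×68.4 + 0.0800×130.6 + 0.0900×350.4 = 132.7120 per 100,000.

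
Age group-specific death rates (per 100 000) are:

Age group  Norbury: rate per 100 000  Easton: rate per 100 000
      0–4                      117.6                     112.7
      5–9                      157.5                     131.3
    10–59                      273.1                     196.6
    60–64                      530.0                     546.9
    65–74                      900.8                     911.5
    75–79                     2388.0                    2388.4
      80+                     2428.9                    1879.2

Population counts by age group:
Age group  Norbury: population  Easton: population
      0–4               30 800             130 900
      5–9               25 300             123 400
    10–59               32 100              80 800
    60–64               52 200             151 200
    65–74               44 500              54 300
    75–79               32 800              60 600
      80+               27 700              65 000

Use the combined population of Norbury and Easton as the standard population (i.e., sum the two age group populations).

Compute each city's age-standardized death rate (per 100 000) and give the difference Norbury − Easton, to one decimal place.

65.5

Combined standard total = 911 600; weights = 0.1774, 0.1631, 0.1238, 0.2231, 0.1084, 0.1025, 0.1017.
Norbury: 0.1774×117.6 + 0.1631×157.5 + 0.1238×273.1 + 0.2231×530.0 + 0.1084×900.8 + 0.1025×2388.0 + 0.1017×2428.9 = 787.9206 per 100 000.
Easton: 0.1774×112.7 + 0.1631×131.3 + 0.1238×196.6 + 0.2231×546.9 + 0.1084×911.5 + 0.1025×2388.4 + 0.1017×1879.2 = 722.3762 per 100 000.
Difference = 787.9206 − 722.3762 = 65.5445.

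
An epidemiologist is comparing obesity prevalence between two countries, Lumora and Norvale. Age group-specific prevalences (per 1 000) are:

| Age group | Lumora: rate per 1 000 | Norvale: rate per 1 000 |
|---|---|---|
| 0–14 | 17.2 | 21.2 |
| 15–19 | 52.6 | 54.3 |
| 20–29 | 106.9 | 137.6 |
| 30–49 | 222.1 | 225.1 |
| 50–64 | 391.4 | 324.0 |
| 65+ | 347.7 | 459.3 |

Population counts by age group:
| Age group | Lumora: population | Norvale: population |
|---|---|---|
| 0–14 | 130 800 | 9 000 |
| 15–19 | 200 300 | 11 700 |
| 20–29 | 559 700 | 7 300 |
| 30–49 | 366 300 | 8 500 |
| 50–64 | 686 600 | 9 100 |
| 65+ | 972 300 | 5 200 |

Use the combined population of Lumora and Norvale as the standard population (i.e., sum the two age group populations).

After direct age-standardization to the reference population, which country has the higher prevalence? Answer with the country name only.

Combined standard total = 2 966 800; weights = 0.0471, 0.0715, 0.1911, 0.1263, 0.2345, 0.3295.
Lumora: 0.0471×17.2 + 0.0715×52.6 + 0.1911×106.9 + 0.1263×222.1 + 0.2345×391.4 + 0.3295×347.7 = 259.3990 per 1 000.
Norvale: 0.0471×21.2 + 0.0715×54.3 + 0.1911×137.6 + 0.1263×225.1 + 0.2345×324.0 + 0.3295×459.3 = 286.9201 per 1 000.
The crude rates (260.90 vs 178.75) would put Lumora higher, but that reflects its age composition; once standardized to a common age structure, Norvale has the higher underlying rate.

Norvale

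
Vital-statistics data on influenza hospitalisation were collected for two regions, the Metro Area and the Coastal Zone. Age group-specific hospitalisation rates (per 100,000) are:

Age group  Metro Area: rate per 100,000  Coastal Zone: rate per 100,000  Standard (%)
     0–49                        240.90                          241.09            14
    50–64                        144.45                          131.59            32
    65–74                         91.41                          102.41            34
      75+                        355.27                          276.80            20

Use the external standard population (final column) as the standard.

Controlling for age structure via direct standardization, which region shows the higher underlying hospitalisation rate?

Metro Area

Standard weights: 0.14, 0.32, 0.34, 0.20.
The Metro Area: 0.1400×240.90 + 0.3200×144.45 + 0.3400×91.41 + 0.2000×355.27 = 182.0834 per 100,000.
The Coastal Zone: 0.1400×241.09 + 0.3200×131.59 + 0.3400×102.41 + 0.2000×276.80 = 166.0408 per 100,000.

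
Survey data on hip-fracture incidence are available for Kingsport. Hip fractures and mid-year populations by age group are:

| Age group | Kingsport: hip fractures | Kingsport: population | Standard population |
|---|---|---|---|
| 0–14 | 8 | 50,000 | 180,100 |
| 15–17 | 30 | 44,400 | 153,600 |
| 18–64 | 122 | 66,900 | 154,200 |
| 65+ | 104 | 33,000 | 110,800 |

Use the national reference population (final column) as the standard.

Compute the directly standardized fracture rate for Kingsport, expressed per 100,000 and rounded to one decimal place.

127.4

Age-specific rates per 100,000 for Kingsport: 16.00, 67.57, 182.36, 315.15.
Standard total = 598,700; weights = 0.3008, 0.2566, 0.2576, 0.1851.
Standardized rate: 0.3008×16.00 + 0.2566×67.57 + 0.2576×182.36 + 0.1851×315.15 = 127.4410 per 100,000.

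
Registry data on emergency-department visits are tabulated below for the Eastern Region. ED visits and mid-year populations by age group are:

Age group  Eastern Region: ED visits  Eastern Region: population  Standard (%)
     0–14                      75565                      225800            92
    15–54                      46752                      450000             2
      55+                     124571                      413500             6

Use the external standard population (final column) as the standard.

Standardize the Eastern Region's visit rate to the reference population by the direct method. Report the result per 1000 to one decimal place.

328.0

Age-specific rates per 1000 for the Eastern Region: 334.655, 103.893, 301.260.
Standard weights: 0.92, 0.02, 0.06.
Standardized rate: 0.9200×334.655 + 0.0200×103.893 + 0.0600×301.260 = 328.0357 per 1000.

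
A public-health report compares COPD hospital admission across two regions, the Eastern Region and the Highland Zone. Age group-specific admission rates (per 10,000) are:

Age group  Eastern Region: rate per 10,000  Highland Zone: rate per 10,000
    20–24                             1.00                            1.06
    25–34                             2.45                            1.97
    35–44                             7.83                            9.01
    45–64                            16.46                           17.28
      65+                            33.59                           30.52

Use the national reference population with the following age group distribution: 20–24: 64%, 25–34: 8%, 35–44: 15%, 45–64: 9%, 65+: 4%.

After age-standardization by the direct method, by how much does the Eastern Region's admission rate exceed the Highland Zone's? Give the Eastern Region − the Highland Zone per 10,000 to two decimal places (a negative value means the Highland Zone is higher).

-0.13

Standard weights: 0.64, 0.08, 0.15, 0.09, 0.04.
The Eastern Region: 0.6400×1.00 + 0.0800×2.45 + 0.1500×7.83 + 0.0900×16.46 + 0.0400×33.59 = 4.8355 per 10,000.
The Highland Zone: 0.6400×1.06 + 0.0800×1.97 + 0.1500×9.01 + 0.0900×17.28 + 0.0400×30.52 = 4.9635 per 10,000.
Difference = 4.8355 − 4.9635 = -0.1280.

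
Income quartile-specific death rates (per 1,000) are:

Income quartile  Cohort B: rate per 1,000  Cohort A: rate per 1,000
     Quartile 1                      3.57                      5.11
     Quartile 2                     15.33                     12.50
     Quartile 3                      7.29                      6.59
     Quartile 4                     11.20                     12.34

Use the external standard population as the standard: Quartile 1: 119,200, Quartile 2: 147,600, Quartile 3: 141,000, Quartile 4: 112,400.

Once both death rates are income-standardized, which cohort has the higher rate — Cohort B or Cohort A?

Standard total = 520,200; weights = 0.2291, 0.2837, 0.2710, 0.2161.
Cohort B: 0.2291×3.57 + 0.2837×15.33 + 0.2710×7.29 + 0.2161×11.20 = 9.5637 per 1,000.
Cohort A: 0.2291×5.11 + 0.2837×12.50 + 0.2710×6.59 + 0.2161×12.34 = 9.1702 per 1,000.

Cohort B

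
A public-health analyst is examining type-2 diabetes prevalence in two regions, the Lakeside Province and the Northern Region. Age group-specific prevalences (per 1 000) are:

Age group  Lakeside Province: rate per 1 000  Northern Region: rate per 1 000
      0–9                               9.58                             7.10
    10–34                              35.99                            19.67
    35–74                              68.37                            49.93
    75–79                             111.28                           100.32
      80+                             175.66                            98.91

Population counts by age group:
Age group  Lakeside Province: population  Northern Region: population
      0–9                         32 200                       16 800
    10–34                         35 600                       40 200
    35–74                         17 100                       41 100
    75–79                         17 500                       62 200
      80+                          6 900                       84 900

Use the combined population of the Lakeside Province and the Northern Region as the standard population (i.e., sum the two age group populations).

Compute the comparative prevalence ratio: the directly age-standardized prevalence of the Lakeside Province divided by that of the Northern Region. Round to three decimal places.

Combined standard total = 354 500; weights = 0.1382, 0.2138, 0.1642, 0.2248, 0.2590.
The Lakeside Province: 0.1382×9.58 + 0.2138×35.99 + 0.1642×68.37 + 0.2248×111.28 + 0.2590×175.66 = 90.7509 per 1 000.
The Northern Region: 0.1382×7.10 + 0.2138×19.67 + 0.1642×49.93 + 0.2248×100.32 + 0.2590×98.91 = 61.5522 per 1 000.
Ratio = 90.7509 ÷ 61.5522 = 1.47437.

1.474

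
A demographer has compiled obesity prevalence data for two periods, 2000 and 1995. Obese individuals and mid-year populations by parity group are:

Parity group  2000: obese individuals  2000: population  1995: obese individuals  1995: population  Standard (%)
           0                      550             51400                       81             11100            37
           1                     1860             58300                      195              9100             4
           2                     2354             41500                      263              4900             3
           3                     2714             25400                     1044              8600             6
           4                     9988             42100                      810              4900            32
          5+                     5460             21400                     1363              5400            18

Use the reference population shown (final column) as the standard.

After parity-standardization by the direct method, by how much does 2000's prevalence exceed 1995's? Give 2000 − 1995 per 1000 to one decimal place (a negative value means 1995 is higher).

Parity-specific rates per 1000 for 2000: 10.700, 31.904, 56.723, 106.850, 237.245, 255.140.
For 1995: 7.297, 21.429, 53.673, 121.395, 165.306, 252.407.
Standard weights: 0.37, 0.04, 0.03, 0.06, 0.32, 0.18.
2000: 0.3700×10.700 + 0.0400×31.904 + 0.0300×56.723 + 0.0600×106.850 + 0.3200×237.245 + 0.1800×255.140 = 135.1915 per 1000.
1995: 0.3700×7.297 + 0.0400×21.429 + 0.0300×53.673 + 0.0600×121.395 + 0.3200×165.306 + 0.1800×252.407 = 110.7824 per 1000.
Difference = 135.1915 − 110.7824 = 24.4092.

24.4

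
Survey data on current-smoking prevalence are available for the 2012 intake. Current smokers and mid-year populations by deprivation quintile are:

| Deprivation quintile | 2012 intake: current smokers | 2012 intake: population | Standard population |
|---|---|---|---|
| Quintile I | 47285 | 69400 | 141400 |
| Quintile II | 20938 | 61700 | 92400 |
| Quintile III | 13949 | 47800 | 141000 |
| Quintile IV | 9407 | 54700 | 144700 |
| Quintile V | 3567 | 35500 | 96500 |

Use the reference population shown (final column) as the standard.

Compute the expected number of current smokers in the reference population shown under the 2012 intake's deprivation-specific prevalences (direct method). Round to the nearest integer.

Deprivation-specific rates per 1000 for the 2012 intake: 681.340, 339.352, 291.820, 171.974, 100.479.
Expected current smokers = Σ (standard pop × deprivation-specific rate ÷ 1000)
= 141400×681.340/1000 + 92400×339.352/1000 + 141000×291.820/1000 + 144700×171.974/1000 + 96500×100.479/1000
= 96341.48 + 31356.10 + 41146.63 + 24884.70 + 9696.21 = 203425.12.

203425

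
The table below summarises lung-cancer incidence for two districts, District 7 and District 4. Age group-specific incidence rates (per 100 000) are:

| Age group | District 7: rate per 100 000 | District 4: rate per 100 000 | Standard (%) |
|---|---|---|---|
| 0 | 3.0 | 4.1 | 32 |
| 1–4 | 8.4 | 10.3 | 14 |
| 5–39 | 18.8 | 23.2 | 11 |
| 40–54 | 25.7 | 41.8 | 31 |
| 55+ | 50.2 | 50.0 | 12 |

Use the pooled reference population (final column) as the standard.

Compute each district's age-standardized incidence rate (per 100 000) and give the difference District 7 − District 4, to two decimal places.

Standard weights: 0.32, 0.14, 0.11, 0.31, 0.12.
District 7: 0.3200×3.0 + 0.1400×8.4 + 0.1100×18.8 + 0.3100×25.7 + 0.1200×50.2 = 18.1950 per 100 000.
District 4: 0.3200×4.1 + 0.1400×10.3 + 0.1100×23.2 + 0.3100×41.8 + 0.1200×50.0 = 24.2640 per 100 000.
Difference = 18.1950 − 24.2640 = -6.0690.

-6.07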